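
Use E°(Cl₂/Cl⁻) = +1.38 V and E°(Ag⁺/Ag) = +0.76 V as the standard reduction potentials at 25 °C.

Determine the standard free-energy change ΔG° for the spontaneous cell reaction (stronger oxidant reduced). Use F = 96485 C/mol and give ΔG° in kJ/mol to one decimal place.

Cl₂/Cl⁻ (E° = +1.38 V) is the cathode; Ag⁺/Ag (E° = +0.76 V) is the anode, so E°cell = +0.62 V.
Balancing electrons gives n = 2 (lcm of 2 and 1).
ΔG° = −nFE° = −(2)(96485)(+0.62) = -119,641 J = -119.6 kJ/mol.

-119.6 kJ/mol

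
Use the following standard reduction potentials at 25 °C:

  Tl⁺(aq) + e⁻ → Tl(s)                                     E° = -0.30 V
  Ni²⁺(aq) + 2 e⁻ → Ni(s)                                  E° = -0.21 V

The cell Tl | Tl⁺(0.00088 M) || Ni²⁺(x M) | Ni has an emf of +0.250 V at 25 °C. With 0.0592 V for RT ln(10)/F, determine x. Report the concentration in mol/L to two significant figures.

Ni²⁺/Ni is the cathode, Tl⁺/Tl the anode: E°cell = +0.09 V, n = 2.
Overall reaction: Ni²⁺(aq) + 2 Tl(s) → Ni(s) + 2 Tl⁺(aq); Q = [Tl⁺]^2/[Ni²⁺]^1.
From E = E° − (0.0592/n) log Q: log Q = (E° − E)·n/0.0592 = (+0.09 − (+0.250))·2/0.0592 = -5.4054.
So 1·log[Ni²⁺] = 2·log(0.00088) − log Q = -6.1110 − (-5.4054) = -0.7056; [Ni²⁺] = 10^(-0.7056) ≈ 0.20 M.

0.20 M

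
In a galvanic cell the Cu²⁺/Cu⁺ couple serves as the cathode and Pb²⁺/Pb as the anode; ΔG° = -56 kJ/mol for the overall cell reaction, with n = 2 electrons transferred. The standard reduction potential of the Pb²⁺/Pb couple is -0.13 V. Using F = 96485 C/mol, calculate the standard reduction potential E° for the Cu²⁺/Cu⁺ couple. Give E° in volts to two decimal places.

E°cell = −ΔG°/(nF) = −(-56×10³)/((2)(96485)) = +0.290 V.
Since Cu²⁺/Cu⁺ is the cathode and Pb²⁺/Pb the anode, E°cell = E°(Cu²⁺/Cu⁺) − E°(Pb²⁺/Pb).
So E°(Cu²⁺/Cu⁺) = E°cell + E°(Pb²⁺/Pb) = +0.290 + (-0.13) = +0.16 V.

+0.16 V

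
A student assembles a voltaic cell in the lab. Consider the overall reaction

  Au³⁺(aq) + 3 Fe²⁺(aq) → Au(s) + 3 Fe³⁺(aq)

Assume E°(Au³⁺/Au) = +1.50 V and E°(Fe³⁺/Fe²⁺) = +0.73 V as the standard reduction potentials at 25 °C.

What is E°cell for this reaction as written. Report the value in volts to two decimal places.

The Au³⁺/Au couple has the higher reduction potential, so it is the cathode; Fe³⁺/Fe²⁺ is oxidised at the anode.
E°cell = E°(cathode) − E°(anode) = (+1.50) − (+0.73) = +0.77 V.

+0.77 V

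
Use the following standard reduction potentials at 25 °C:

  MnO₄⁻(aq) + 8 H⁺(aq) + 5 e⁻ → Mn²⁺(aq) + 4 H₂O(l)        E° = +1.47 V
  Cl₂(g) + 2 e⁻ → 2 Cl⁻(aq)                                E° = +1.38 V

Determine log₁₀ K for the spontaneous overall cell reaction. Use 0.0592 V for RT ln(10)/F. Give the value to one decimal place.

Cathode: MnO₄⁻/Mn²⁺; anode: Cl₂/Cl⁻. E°cell = +0.09 V, n = 10.
log K = nE°cell / 0.0592 = (10)(+0.09) / 0.0592 = 15.2.

15.2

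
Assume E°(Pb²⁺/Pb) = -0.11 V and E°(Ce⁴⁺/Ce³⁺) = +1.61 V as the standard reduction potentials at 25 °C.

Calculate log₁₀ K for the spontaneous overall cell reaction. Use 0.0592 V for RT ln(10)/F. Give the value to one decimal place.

58.1

Cathode: Ce⁴⁺/Ce³⁺; anode: Pb²⁺/Pb. E°cell = +1.72 V, n = 2.
log K = nE°cell / 0.0592 = (2)(+1.72) / 0.0592 = 58.1.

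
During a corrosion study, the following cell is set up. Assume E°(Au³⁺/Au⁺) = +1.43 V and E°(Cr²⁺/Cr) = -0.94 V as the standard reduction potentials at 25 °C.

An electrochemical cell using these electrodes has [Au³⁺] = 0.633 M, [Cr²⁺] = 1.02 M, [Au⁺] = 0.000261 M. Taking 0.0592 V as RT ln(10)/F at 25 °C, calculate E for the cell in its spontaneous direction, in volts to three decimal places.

+2.470 V

Au³⁺/Au⁺ is the cathode (higher E°), Cr²⁺/Cr the anode: E°cell = +1.43 − (-0.94) = +2.37 V, n = 2.
Overall: Au³⁺(aq) + Cr(s) → Au⁺(aq) + Cr²⁺(aq)
Q = [Au⁺]·[Cr²⁺] / ([Au³⁺]); log Q = -3.376.
E = E° − (0.0592/n) log Q = +2.37 − (0.0592/2)(-3.376) = +2.470 V.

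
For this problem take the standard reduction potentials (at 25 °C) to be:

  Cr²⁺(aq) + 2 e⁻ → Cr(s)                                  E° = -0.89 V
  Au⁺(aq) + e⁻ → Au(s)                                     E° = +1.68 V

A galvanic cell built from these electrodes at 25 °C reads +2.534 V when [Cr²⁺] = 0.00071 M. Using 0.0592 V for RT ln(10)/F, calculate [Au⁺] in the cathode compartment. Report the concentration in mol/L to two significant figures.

0.0066 M

Au⁺/Au is the cathode, Cr²⁺/Cr the anode: E°cell = +2.57 V, n = 2.
Overall reaction: 2 Au⁺(aq) + Cr(s) → 2 Au(s) + Cr²⁺(aq); Q = [Cr²⁺]^1/[Au⁺]^2.
From E = E° − (0.0592/n) log Q: log Q = (E° − E)·n/0.0592 = (+2.57 − (+2.534))·2/0.0592 = 1.2162.
So 2·log[Au⁺] = 1·log(0.00071) − log Q = -3.1487 − (1.2162) = -4.3649; log[Au⁺] = -4.3649 / 2 = -2.1824; [Au⁺] = 10^(-2.1824) ≈ 0.0066 M.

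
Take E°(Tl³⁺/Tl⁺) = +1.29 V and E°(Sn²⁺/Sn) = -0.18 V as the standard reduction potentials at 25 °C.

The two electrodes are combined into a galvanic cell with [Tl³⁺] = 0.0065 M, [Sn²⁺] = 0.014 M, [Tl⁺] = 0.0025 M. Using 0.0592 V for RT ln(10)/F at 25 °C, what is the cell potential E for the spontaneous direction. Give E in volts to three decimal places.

+1.537 V

Tl³⁺/Tl⁺ is the cathode (higher E°), Sn²⁺/Sn the anode: E°cell = +1.29 − (-0.18) = +1.47 V, n = 2.
Overall: Tl³⁺(aq) + Sn(s) → Tl⁺(aq) + Sn²⁺(aq)
Q = [Tl⁺]·[Sn²⁺] / ([Tl³⁺]); log Q = -2.269.
E = E° − (0.0592/n) log Q = +1.47 − (0.0592/2)(-2.269) = +1.537 V.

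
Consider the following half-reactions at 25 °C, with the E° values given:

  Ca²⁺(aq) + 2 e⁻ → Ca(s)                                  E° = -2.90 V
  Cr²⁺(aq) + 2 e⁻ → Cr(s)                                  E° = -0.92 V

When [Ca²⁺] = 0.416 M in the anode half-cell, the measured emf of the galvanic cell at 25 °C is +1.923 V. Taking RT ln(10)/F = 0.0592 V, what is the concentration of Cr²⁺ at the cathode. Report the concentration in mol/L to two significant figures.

Cr²⁺/Cr is the cathode, Ca²⁺/Ca the anode: E°cell = +1.98 V, n = 2.
Overall reaction: Cr²⁺(aq) + Ca(s) → Cr(s) + Ca²⁺(aq); Q = [Ca²⁺]^1/[Cr²⁺]^1.
From E = E° − (0.0592/n) log Q: log Q = (E° − E)·n/0.0592 = (+1.98 − (+1.923))·2/0.0592 = 1.9257.
So 1·log[Cr²⁺] = 1·log(0.416) − log Q = -0.3809 − (1.9257) = -2.3066; [Cr²⁺] = 10^(-2.3066) ≈ 0.0049 M.

0.0049 M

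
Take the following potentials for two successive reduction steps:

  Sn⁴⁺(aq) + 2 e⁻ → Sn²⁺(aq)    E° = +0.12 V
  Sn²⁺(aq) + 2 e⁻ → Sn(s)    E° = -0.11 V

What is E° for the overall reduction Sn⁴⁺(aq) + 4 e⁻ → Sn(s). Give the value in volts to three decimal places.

Adding the free-energy changes (−nFE°) of the two steps gives −n₃FE°₃ = −n₁FE°₁ − n₂FE°₂.
E°₃ = (2×+0.12 + 2×-0.11) / 4 = (+0.020) / 4 = +0.005 V.

+0.005 V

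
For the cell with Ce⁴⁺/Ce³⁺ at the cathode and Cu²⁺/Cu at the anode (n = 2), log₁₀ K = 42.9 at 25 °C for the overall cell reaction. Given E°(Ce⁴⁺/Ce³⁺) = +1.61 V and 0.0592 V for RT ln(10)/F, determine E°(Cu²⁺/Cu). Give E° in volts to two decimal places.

E°cell = (0.0592/n)·log K = (0.0592/2)(42.9) = +1.270 V.
Since Ce⁴⁺/Ce³⁺ is the cathode and Cu²⁺/Cu the anode, E°cell = E°(Ce⁴⁺/Ce³⁺) − E°(Cu²⁺/Cu).
So E°(Cu²⁺/Cu) = E°(Ce⁴⁺/Ce³⁺) − E°cell = (+1.61) − (+1.270) = +0.34 V.

+0.34 V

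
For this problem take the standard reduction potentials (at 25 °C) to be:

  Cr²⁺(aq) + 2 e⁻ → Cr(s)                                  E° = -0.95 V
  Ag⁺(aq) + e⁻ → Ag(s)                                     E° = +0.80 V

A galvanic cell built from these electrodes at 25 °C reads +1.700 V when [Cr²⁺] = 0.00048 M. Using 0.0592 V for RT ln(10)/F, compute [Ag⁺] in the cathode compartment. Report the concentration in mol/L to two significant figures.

0.0031 M

Ag⁺/Ag is the cathode, Cr²⁺/Cr the anode: E°cell = +1.75 V, n = 2.
Overall reaction: 2 Ag⁺(aq) + Cr(s) → 2 Ag(s) + Cr²⁺(aq); Q = [Cr²⁺]^1/[Ag⁺]^2.
From E = E° − (0.0592/n) log Q: log Q = (E° − E)·n/0.0592 = (+1.75 − (+1.700))·2/0.0592 = 1.6892.
So 2·log[Ag⁺] = 1·log(0.00048) − log Q = -3.3188 − (1.6892) = -5.0080; log[Ag⁺] = -5.0080 / 2 = -2.5040; [Ag⁺] = 10^(-2.5040) ≈ 0.0031 M.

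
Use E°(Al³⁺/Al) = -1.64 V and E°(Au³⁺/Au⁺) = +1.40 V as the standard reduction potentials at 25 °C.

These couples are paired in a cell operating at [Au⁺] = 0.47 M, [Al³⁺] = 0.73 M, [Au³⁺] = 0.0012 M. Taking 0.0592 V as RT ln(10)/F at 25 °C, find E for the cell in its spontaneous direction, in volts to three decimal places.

+2.966 V

Au³⁺/Au⁺ is the cathode (higher E°), Al³⁺/Al the anode: E°cell = +1.40 − (-1.64) = +3.04 V, n = 6.
Overall: 3 Au³⁺(aq) + 2 Al(s) → 3 Au⁺(aq) + 2 Al³⁺(aq)
Q = [Au⁺]^3·[Al³⁺]^2 / ([Au³⁺]^3); log Q = 7.505.
E = E° − (0.0592/n) log Q = +3.04 − (0.0592/6)(7.505) = +2.966 V.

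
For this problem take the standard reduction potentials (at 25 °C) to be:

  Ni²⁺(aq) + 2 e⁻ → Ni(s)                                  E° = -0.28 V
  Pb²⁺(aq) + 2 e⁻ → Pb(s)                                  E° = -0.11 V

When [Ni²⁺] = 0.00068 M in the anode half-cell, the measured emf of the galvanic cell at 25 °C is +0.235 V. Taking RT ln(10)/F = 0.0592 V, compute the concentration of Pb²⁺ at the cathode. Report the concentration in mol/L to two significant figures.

Pb²⁺/Pb is the cathode, Ni²⁺/Ni the anode: E°cell = +0.17 V, n = 2.
Overall reaction: Pb²⁺(aq) + Ni(s) → Pb(s) + Ni²⁺(aq); Q = [Ni²⁺]^1/[Pb²⁺]^1.
From E = E° − (0.0592/n) log Q: log Q = (E° − E)·n/0.0592 = (+0.17 − (+0.235))·2/0.0592 = -2.1959.
So 1·log[Pb²⁺] = 1·log(0.00068) − log Q = -3.1675 − (-2.1959) = -0.9716; [Pb²⁺] = 10^(-0.9716) ≈ 0.11 M.

0.11 M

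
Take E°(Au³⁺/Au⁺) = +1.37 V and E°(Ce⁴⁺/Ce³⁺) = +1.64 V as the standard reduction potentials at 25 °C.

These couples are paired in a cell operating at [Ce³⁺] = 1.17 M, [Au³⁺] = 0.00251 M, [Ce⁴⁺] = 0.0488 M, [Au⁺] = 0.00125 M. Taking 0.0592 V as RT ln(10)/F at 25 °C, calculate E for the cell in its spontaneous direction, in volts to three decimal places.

Ce⁴⁺/Ce³⁺ is the cathode (higher E°), Au³⁺/Au⁺ the anode: E°cell = +1.64 − (+1.37) = +0.27 V, n = 2.
Overall: 2 Ce⁴⁺(aq) + Au⁺(aq) → 2 Ce³⁺(aq) + Au³⁺(aq)
Q = [Ce³⁺]^2·[Au³⁺] / ([Ce⁴⁺]^2·[Au⁺]); log Q = 3.062.
E = E° − (0.0592/n) log Q = +0.27 − (0.0592/2)(3.062) = +0.179 V.

+0.179 V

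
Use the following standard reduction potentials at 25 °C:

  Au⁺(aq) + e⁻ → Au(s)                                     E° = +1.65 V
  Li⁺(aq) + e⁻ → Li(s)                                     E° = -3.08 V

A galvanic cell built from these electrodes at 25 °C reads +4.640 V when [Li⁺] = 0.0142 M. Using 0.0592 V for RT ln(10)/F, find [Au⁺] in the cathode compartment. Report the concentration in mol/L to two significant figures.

0.00043 M

Au⁺/Au is the cathode, Li⁺/Li the anode: E°cell = +4.73 V, n = 1.
Overall reaction: Au⁺(aq) + Li(s) → Au(s) + Li⁺(aq); Q = [Li⁺]^1/[Au⁺]^1.
From E = E° − (0.0592/n) log Q: log Q = (E° − E)·n/0.0592 = (+4.73 − (+4.640))·1/0.0592 = 1.5203.
So 1·log[Au⁺] = 1·log(0.0142) − log Q = -1.8477 − (1.5203) = -3.3680; [Au⁺] = 10^(-3.3680) ≈ 0.00043 M.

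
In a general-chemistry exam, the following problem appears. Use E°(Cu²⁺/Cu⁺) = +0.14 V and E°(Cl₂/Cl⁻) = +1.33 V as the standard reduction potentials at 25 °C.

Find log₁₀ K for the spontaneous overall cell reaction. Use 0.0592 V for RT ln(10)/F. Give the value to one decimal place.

Cathode: Cl₂/Cl⁻; anode: Cu²⁺/Cu⁺. E°cell = +1.19 V, n = 2.
log K = nE°cell / 0.0592 = (2)(+1.19) / 0.0592 = 40.2.

40.2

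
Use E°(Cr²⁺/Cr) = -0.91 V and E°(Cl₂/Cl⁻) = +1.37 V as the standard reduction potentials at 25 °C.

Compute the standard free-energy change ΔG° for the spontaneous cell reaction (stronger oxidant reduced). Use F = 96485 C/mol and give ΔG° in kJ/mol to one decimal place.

Cl₂/Cl⁻ (E° = +1.37 V) is the cathode; Cr²⁺/Cr (E° = -0.91 V) is the anode, so E°cell = +2.28 V.
Balancing electrons gives n = 2 (lcm of 2 and 2).
ΔG° = −nFE° = −(2)(96485)(+2.28) = -439,972 J = -440.0 kJ/mol.

-440.0 kJ/mol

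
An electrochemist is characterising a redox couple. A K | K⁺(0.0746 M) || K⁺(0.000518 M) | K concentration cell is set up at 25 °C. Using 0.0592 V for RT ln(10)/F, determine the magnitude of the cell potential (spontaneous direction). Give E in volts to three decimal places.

+0.128 V

For a concentration cell E°cell = 0. The 0.0746 M side is the cathode (reduction is favoured where [K⁺] is higher).
With n = 1, E = −(0.0592/1) log([K⁺]ₐₙ/[K⁺]꜀ₐₜ) = −(0.0592/1) log(0.000518/0.0746) = −(0.0592/1)(-2.158) = +0.128 V.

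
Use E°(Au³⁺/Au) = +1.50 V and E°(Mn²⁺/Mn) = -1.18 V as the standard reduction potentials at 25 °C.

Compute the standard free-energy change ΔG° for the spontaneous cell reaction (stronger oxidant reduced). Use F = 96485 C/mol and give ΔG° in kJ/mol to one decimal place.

-1551.5 kJ/mol

Au³⁺/Au (E° = +1.50 V) is the cathode; Mn²⁺/Mn (E° = -1.18 V) is the anode, so E°cell = +2.68 V.
Balancing electrons gives n = 6 (lcm of 3 and 2).
ΔG° = −nFE° = −(6)(96485)(+2.68) = -1,551,479 J = -1551.5 kJ/mol.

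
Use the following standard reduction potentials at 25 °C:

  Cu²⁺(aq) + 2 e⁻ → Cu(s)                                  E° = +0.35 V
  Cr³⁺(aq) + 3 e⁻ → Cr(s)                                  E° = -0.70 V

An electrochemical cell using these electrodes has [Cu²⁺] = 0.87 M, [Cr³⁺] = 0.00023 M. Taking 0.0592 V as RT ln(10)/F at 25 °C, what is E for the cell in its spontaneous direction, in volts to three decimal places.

+1.120 V

Cu²⁺/Cu is the cathode (higher E°), Cr³⁺/Cr the anode: E°cell = +0.35 − (-0.70) = +1.05 V, n = 6.
Overall: 3 Cu²⁺(aq) + 2 Cr(s) → 3 Cu(s) + 2 Cr³⁺(aq)
Q = [Cr³⁺]^2 / ([Cu²⁺]^3); log Q = -7.095.
E = E° − (0.0592/n) log Q = +1.05 − (0.0592/6)(-7.095) = +1.120 V.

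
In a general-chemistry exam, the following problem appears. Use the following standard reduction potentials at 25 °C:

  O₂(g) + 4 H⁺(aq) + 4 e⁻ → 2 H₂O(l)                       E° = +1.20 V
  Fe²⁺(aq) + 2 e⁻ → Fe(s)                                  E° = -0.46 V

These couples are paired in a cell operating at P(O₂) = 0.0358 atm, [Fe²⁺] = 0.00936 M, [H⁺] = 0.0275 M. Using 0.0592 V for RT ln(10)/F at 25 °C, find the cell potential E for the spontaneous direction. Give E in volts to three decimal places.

O₂/H₂O is the cathode (higher E°), Fe²⁺/Fe the anode: E°cell = +1.20 − (-0.46) = +1.66 V, n = 4.
Overall: O₂(g) + 4 H⁺(aq) + 2 Fe(s) → 2 H₂O(l) + 2 Fe²⁺(aq)
Q = [Fe²⁺]^2 / (P(O₂)·[H⁺]^4); log Q = 3.631.
E = E° − (0.0592/n) log Q = +1.66 − (0.0592/4)(3.631) = +1.606 V.

+1.606 V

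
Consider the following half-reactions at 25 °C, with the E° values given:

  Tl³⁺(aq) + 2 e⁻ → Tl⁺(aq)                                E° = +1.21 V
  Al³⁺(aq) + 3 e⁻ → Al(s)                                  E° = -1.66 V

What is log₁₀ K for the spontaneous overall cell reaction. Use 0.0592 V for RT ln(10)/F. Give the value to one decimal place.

Cathode: Tl³⁺/Tl⁺; anode: Al³⁺/Al. E°cell = +2.87 V, n = 6.
log K = nE°cell / 0.0592 = (6)(+2.87) / 0.0592 = 290.9.

290.9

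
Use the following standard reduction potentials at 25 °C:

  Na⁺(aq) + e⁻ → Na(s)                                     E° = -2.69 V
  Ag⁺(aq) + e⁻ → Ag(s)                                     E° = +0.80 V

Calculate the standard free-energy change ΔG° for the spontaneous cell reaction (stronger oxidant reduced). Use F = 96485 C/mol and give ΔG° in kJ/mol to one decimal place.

Ag⁺/Ag (E° = +0.80 V) is the cathode; Na⁺/Na (E° = -2.69 V) is the anode, so E°cell = +3.49 V.
Balancing electrons gives n = 1 (lcm of 1 and 1).
ΔG° = −nFE° = −(1)(96485)(+3.49) = -336,733 J = -336.7 kJ/mol.

-336.7 kJ/mol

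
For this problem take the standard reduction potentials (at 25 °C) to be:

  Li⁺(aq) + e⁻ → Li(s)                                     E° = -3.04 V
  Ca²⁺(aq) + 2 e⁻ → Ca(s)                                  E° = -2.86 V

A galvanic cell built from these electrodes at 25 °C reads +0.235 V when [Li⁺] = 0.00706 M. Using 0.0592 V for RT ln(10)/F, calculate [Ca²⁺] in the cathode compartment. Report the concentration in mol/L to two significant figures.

0.0036 M

Ca²⁺/Ca is the cathode, Li⁺/Li the anode: E°cell = +0.18 V, n = 2.
Overall reaction: Ca²⁺(aq) + 2 Li(s) → Ca(s) + 2 Li⁺(aq); Q = [Li⁺]^2/[Ca²⁺]^1.
From E = E° − (0.0592/n) log Q: log Q = (E° − E)·n/0.0592 = (+0.18 − (+0.235))·2/0.0592 = -1.8581.
So 1·log[Ca²⁺] = 2·log(0.00706) − log Q = -4.3024 − (-1.8581) = -2.4443; [Ca²⁺] = 10^(-2.4443) ≈ 0.0036 M.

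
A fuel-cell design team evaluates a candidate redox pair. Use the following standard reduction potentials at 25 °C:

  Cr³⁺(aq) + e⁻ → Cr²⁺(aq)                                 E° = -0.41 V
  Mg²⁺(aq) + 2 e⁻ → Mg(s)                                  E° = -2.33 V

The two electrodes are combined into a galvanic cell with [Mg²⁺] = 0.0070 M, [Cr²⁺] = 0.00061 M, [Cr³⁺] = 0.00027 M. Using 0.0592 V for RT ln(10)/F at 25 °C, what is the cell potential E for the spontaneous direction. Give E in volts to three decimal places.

+1.963 V

Cr³⁺/Cr²⁺ is the cathode (higher E°), Mg²⁺/Mg the anode: E°cell = -0.41 − (-2.33) = +1.92 V, n = 2.
Overall: 2 Cr³⁺(aq) + Mg(s) → 2 Cr²⁺(aq) + Mg²⁺(aq)
Q = [Cr²⁺]^2·[Mg²⁺] / ([Cr³⁺]^2); log Q = -1.447.
E = E° − (0.0592/n) log Q = +1.92 − (0.0592/2)(-1.447) = +1.963 V.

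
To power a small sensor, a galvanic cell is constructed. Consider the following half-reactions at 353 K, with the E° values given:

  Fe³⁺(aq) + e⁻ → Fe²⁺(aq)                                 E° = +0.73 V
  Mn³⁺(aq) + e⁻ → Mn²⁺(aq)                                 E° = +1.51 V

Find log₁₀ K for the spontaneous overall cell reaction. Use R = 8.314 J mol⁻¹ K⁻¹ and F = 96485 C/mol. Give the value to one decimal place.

11.1

Cathode: Mn³⁺/Mn²⁺; anode: Fe³⁺/Fe²⁺. E°cell = (+1.51) − (+0.73) = +0.78 V, with n = 1.
ΔG° = −nFE° = −RT ln K, so ln K = nFE°/(RT) = (1)(96485)(+0.78) / ((8.314)(353)) = 25.643.
log₁₀ K = 25.643 / ln 10 = 11.1.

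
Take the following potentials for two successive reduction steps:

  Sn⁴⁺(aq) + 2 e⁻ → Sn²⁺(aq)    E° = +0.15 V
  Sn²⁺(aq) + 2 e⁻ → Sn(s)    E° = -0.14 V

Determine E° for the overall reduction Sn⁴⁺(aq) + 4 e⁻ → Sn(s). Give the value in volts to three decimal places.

Since ΔG° = −nFE° is additive over sequential reductions, n₃E°₃ = n₁E°₁ + n₂E°₂.
E°₃ = (2×+0.15 + 2×-0.14) / 4 = (+0.020) / 4 = +0.005 V.

+0.005 V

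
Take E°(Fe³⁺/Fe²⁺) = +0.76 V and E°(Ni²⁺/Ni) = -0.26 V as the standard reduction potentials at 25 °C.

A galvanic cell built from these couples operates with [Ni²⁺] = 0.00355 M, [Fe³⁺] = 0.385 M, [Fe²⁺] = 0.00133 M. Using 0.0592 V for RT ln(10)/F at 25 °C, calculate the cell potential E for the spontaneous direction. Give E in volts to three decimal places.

+1.238 V

Fe³⁺/Fe²⁺ is the cathode (higher E°), Ni²⁺/Ni the anode: E°cell = +0.76 − (-0.26) = +1.02 V, n = 2.
Overall: 2 Fe³⁺(aq) + Ni(s) → 2 Fe²⁺(aq) + Ni²⁺(aq)
Q = [Fe²⁺]^2·[Ni²⁺] / ([Fe³⁺]^2); log Q = -7.373.
E = E° − (0.0592/n) log Q = +1.02 − (0.0592/2)(-7.373) = +1.238 V.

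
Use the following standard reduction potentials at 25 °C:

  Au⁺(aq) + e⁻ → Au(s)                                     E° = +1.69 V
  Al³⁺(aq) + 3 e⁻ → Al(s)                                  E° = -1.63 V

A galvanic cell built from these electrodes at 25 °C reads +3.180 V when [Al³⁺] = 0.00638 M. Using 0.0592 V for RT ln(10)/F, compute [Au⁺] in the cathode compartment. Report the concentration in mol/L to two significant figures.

Au⁺/Au is the cathode, Al³⁺/Al the anode: E°cell = +3.32 V, n = 3.
Overall reaction: 3 Au⁺(aq) + Al(s) → 3 Au(s) + Al³⁺(aq); Q = [Al³⁺]^1/[Au⁺]^3.
From E = E° − (0.0592/n) log Q: log Q = (E° − E)·n/0.0592 = (+3.32 − (+3.180))·3/0.0592 = 7.0946.
So 3·log[Au⁺] = 1·log(0.00638) − log Q = -2.1952 − (7.0946) = -9.2898; log[Au⁺] = -9.2898 / 3 = -3.0966; [Au⁺] = 10^(-3.0966) ≈ 0.00080 M.

0.00080 M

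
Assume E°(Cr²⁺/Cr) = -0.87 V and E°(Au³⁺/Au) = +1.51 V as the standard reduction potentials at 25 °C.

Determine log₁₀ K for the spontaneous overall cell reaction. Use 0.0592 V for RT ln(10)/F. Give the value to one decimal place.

241.2

Cathode: Au³⁺/Au; anode: Cr²⁺/Cr. E°cell = +2.38 V, n = 6.
log K = nE°cell / 0.0592 = (6)(+2.38) / 0.0592 = 241.2.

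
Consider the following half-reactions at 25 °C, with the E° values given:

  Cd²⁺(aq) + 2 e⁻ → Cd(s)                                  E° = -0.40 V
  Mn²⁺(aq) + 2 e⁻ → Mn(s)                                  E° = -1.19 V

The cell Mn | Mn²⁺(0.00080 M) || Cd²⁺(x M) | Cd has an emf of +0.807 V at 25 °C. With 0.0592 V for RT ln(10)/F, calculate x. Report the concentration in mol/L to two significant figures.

Cd²⁺/Cd is the cathode, Mn²⁺/Mn the anode: E°cell = +0.79 V, n = 2.
Overall reaction: Cd²⁺(aq) + Mn(s) → Cd(s) + Mn²⁺(aq); Q = [Mn²⁺]^1/[Cd²⁺]^1.
From E = E° − (0.0592/n) log Q: log Q = (E° − E)·n/0.0592 = (+0.79 − (+0.807))·2/0.0592 = -0.5743.
So 1·log[Cd²⁺] = 1·log(0.0008) − log Q = -3.0969 − (-0.5743) = -2.5226; [Cd²⁺] = 10^(-2.5226) ≈ 0.0030 M.

0.0030 M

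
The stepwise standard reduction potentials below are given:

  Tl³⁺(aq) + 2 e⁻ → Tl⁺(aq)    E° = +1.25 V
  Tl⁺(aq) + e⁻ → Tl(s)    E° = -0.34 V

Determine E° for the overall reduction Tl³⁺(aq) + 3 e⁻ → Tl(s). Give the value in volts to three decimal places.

Since ΔG° = −nFE° is additive over sequential reductions, n₃E°₃ = n₁E°₁ + n₂E°₂.
E°₃ = (2×+1.25 + 1×-0.34) / 3 = (+2.160) / 3 = +0.720 V.

+0.720 V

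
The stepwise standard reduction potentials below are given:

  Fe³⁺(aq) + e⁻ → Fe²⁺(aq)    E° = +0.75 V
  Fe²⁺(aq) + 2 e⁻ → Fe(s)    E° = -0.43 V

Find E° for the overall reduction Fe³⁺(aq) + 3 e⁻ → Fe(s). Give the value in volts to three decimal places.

-0.037 V

Adding the free-energy changes (−nFE°) of the two steps gives −n₃FE°₃ = −n₁FE°₁ − n₂FE°₂.
E°₃ = (1×+0.75 + 2×-0.43) / 3 = (-0.110) / 3 = -0.037 V.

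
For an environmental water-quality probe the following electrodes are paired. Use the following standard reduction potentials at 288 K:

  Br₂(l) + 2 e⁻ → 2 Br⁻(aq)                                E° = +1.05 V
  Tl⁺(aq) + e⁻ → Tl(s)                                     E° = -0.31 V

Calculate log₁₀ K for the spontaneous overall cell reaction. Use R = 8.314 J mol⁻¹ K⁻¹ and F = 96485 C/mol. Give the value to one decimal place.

47.6

Cathode: Br₂/Br⁻; anode: Tl⁺/Tl. E°cell = (+1.05) − (-0.31) = +1.36 V, with n = 2.
ΔG° = −nFE° = −RT ln K, so ln K = nFE°/(RT) = (2)(96485)(+1.36) / ((8.314)(288)) = 109.604.
log₁₀ K = 109.604 / ln 10 = 47.6.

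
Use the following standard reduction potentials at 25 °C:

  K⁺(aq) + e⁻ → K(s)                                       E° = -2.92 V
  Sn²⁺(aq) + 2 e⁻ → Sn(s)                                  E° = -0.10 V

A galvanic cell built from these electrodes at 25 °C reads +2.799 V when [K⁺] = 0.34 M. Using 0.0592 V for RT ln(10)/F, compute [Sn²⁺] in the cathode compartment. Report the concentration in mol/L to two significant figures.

0.023 M

Sn²⁺/Sn is the cathode, K⁺/K the anode: E°cell = +2.82 V, n = 2.
Overall reaction: Sn²⁺(aq) + 2 K(s) → Sn(s) + 2 K⁺(aq); Q = [K⁺]^2/[Sn²⁺]^1.
From E = E° − (0.0592/n) log Q: log Q = (E° − E)·n/0.0592 = (+2.82 − (+2.799))·2/0.0592 = 0.7095.
So 1·log[Sn²⁺] = 2·log(0.34) − log Q = -0.9370 − (0.7095) = -1.6465; [Sn²⁺] = 10^(-1.6465) ≈ 0.023 M.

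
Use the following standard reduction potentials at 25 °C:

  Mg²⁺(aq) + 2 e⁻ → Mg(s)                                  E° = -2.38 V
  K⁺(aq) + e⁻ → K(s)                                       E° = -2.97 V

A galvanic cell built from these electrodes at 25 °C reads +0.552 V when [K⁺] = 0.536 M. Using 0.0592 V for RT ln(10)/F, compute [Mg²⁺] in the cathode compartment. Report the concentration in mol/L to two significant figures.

Mg²⁺/Mg is the cathode, K⁺/K the anode: E°cell = +0.59 V, n = 2.
Overall reaction: Mg²⁺(aq) + 2 K(s) → Mg(s) + 2 K⁺(aq); Q = [K⁺]^2/[Mg²⁺]^1.
From E = E° − (0.0592/n) log Q: log Q = (E° − E)·n/0.0592 = (+0.59 − (+0.552))·2/0.0592 = 1.2838.
So 1·log[Mg²⁺] = 2·log(0.536) − log Q = -0.5417 − (1.2838) = -1.8255; [Mg²⁺] = 10^(-1.8255) ≈ 0.015 M.

0.015 M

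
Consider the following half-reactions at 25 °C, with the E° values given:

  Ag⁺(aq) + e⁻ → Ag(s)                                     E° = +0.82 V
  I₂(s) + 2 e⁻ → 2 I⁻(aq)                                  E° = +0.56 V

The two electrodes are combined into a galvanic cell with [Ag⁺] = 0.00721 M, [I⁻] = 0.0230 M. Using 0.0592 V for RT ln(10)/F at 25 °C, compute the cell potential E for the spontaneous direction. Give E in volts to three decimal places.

Ag⁺/Ag is the cathode (higher E°), I₂/I⁻ the anode: E°cell = +0.82 − (+0.56) = +0.26 V, n = 2.
Overall: 2 Ag⁺(aq) + 2 I⁻(aq) → 2 Ag(s) + I₂(s)
Q = 1 / ([Ag⁺]^2·[I⁻]^2); log Q = 7.561.
E = E° − (0.0592/n) log Q = +0.26 − (0.0592/2)(7.561) = +0.036 V.

+0.036 V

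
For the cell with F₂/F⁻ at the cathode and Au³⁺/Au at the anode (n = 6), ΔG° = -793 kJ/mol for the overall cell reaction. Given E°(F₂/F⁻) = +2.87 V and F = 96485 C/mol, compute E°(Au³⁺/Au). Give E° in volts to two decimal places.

+1.50 V

E°cell = −ΔG°/(nF) = −(-793×10³)/((6)(96485)) = +1.370 V.
Since F₂/F⁻ is the cathode and Au³⁺/Au the anode, E°cell = E°(F₂/F⁻) − E°(Au³⁺/Au).
So E°(Au³⁺/Au) = E°(F₂/F⁻) − E°cell = (+2.87) − (+1.370) = +1.50 V.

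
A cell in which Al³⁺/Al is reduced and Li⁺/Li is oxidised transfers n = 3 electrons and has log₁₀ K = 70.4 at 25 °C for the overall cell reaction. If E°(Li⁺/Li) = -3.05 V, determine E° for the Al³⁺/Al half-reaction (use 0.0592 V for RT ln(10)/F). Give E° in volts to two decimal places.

-1.66 V

E°cell = (0.0592/n)·log K = (0.0592/3)(70.4) = +1.389 V.
Since Al³⁺/Al is the cathode and Li⁺/Li the anode, E°cell = E°(Al³⁺/Al) − E°(Li⁺/Li).
So E°(Al³⁺/Al) = E°cell + E°(Li⁺/Li) = +1.389 + (-3.05) = -1.66 V.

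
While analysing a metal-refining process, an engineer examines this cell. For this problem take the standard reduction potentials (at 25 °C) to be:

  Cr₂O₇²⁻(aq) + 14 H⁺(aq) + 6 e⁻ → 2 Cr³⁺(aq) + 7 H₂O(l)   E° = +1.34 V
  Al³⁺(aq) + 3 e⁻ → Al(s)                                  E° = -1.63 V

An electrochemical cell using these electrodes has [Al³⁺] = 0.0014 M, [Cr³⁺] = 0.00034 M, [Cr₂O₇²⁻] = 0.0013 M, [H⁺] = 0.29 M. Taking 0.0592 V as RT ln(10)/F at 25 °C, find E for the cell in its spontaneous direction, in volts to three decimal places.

Cr₂O₇²⁻/Cr³⁺ is the cathode (higher E°), Al³⁺/Al the anode: E°cell = +1.34 − (-1.63) = +2.97 V, n = 6.
Overall: Cr₂O₇²⁻(aq) + 14 H⁺(aq) + 2 Al(s) → 2 Cr³⁺(aq) + 7 H₂O(l) + 2 Al³⁺(aq)
Q = [Cr³⁺]^2·[Al³⁺]^2 / ([Cr₂O₇²⁻]·[H⁺]^14); log Q = -2.232.
E = E° − (0.0592/n) log Q = +2.97 − (0.0592/6)(-2.232) = +2.992 V.

+2.992 V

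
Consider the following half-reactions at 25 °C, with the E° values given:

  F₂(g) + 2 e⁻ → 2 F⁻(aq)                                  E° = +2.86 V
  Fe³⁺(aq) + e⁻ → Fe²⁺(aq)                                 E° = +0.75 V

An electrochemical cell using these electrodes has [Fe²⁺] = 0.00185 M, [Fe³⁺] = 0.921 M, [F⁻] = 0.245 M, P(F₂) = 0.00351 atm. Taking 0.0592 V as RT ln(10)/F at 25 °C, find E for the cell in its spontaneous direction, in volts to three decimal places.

+1.914 V

F₂/F⁻ is the cathode (higher E°), Fe³⁺/Fe²⁺ the anode: E°cell = +2.86 − (+0.75) = +2.11 V, n = 2.
Overall: F₂(g) + 2 Fe²⁺(aq) → 2 F⁻(aq) + 2 Fe³⁺(aq)
Q = [F⁻]^2·[Fe³⁺]^2 / (P(F₂)·[Fe²⁺]^2); log Q = 6.627.
E = E° − (0.0592/n) log Q = +2.11 − (0.0592/2)(6.627) = +1.914 V.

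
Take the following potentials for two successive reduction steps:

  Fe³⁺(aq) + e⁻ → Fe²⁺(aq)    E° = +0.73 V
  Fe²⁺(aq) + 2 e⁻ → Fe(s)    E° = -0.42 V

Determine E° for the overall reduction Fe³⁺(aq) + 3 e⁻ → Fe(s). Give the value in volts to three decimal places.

-0.037 V

Adding the free-energy changes (−nFE°) of the two steps gives −n₃FE°₃ = −n₁FE°₁ − n₂FE°₂.
E°₃ = (1×+0.73 + 2×-0.42) / 3 = (-0.110) / 3 = -0.037 V.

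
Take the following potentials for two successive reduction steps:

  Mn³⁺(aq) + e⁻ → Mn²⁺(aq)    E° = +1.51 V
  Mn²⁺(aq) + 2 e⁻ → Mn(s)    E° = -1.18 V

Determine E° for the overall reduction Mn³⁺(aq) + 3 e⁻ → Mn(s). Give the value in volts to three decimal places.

Standard free energies of sequential steps add: ΔG°₃ = ΔG°₁ + ΔG°₂, so n₃E°₃ = n₁E°₁ + n₂E°₂.
E°₃ = (1×+1.51 + 2×-1.18) / 3 = (-0.850) / 3 = -0.283 V.

-0.283 V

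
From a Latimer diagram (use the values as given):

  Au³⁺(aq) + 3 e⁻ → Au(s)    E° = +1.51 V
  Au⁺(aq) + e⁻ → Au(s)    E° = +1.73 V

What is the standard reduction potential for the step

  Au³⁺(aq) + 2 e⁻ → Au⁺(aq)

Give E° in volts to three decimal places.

+1.400 V

Sequential free energies add, so n₃E°₃ = n₁E°₁ + n₂E°₂.
With n₃ = 3, and the known step contributing 1×(+1.73) V, the unknown satisfies 2·E° = 3×(+1.51) − 1×(+1.73) = +2.800.
E° = +2.800 / 2 = +1.400 V.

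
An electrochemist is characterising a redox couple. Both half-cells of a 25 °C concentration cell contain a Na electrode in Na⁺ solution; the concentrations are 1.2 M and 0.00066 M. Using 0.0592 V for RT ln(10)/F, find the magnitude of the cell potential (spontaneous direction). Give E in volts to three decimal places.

For a concentration cell E°cell = 0. The 1.2 M side is the cathode (reduction is favoured where [Na⁺] is higher).
With n = 1, E = −(0.0592/1) log([Na⁺]ₐₙ/[Na⁺]꜀ₐₜ) = −(0.0592/1) log(0.00066/1.2) = −(0.0592/1)(-3.260) = +0.193 V.

+0.193 V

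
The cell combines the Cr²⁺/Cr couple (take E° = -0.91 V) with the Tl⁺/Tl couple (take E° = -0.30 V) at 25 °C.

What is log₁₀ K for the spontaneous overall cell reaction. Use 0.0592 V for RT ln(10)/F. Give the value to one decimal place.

Cathode: Tl⁺/Tl; anode: Cr²⁺/Cr. E°cell = +0.61 V, n = 2.
log K = nE°cell / 0.0592 = (2)(+0.61) / 0.0592 = 20.6.

20.6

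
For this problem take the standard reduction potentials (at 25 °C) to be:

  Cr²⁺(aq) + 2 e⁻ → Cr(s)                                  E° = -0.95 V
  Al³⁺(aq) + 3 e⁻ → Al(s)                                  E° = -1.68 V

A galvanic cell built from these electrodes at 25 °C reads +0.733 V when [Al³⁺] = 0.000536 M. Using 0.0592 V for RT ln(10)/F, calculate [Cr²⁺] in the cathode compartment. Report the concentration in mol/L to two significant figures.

0.0083 M

Cr²⁺/Cr is the cathode, Al³⁺/Al the anode: E°cell = +0.73 V, n = 6.
Overall reaction: 3 Cr²⁺(aq) + 2 Al(s) → 3 Cr(s) + 2 Al³⁺(aq); Q = [Al³⁺]^2/[Cr²⁺]^3.
From E = E° − (0.0592/n) log Q: log Q = (E° − E)·n/0.0592 = (+0.73 − (+0.733))·6/0.0592 = -0.3041.
So 3·log[Cr²⁺] = 2·log(0.000536) − log Q = -6.5417 − (-0.3041) = -6.2376; log[Cr²⁺] = -6.2376 / 3 = -2.0792; [Cr²⁺] = 10^(-2.0792) ≈ 0.0083 M.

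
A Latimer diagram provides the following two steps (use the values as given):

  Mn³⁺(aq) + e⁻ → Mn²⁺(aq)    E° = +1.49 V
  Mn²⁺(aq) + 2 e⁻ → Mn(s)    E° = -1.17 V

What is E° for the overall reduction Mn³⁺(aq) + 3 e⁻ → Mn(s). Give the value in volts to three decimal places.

-0.283 V

Standard free energies of sequential steps add: ΔG°₃ = ΔG°₁ + ΔG°₂, so n₃E°₃ = n₁E°₁ + n₂E°₂.
E°₃ = (1×+1.49 + 2×-1.17) / 3 = (-0.850) / 3 = -0.283 V.
Simply averaging or adding the two E° values would be wrong; the electron-weighted sum is required.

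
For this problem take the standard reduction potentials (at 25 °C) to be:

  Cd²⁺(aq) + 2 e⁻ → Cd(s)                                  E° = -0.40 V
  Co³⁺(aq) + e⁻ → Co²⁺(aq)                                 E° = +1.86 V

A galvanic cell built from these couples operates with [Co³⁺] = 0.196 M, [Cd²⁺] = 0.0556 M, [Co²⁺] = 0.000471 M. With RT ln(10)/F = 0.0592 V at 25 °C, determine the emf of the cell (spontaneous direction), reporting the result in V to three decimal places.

+2.452 V

Co³⁺/Co²⁺ is the cathode (higher E°), Cd²⁺/Cd the anode: E°cell = +1.86 − (-0.40) = +2.26 V, n = 2.
Overall: 2 Co³⁺(aq) + Cd(s) → 2 Co²⁺(aq) + Cd²⁺(aq)
Q = [Co²⁺]^2·[Cd²⁺] / ([Co³⁺]^2); log Q = -6.493.
E = E° − (0.0592/n) log Q = +2.26 − (0.0592/2)(-6.493) = +2.452 V.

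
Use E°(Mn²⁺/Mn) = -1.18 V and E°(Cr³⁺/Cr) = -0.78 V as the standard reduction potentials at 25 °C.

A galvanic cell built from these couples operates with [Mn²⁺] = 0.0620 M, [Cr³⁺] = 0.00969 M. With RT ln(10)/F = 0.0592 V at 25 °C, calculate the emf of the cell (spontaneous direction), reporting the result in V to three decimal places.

Cr³⁺/Cr is the cathode (higher E°), Mn²⁺/Mn the anode: E°cell = -0.78 − (-1.18) = +0.40 V, n = 6.
Overall: 2 Cr³⁺(aq) + 3 Mn(s) → 2 Cr(s) + 3 Mn²⁺(aq)
Q = [Mn²⁺]^3 / ([Cr³⁺]^2); log Q = 0.405.
E = E° − (0.0592/n) log Q = +0.40 − (0.0592/6)(0.405) = +0.396 V.

+0.396 V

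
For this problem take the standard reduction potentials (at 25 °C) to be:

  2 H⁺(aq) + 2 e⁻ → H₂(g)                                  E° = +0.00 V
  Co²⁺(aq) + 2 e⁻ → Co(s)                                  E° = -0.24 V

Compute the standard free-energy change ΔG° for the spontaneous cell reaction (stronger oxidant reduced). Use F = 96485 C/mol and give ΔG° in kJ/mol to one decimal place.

-46.3 kJ/mol

H⁺/H₂ (E° = +0.00 V) is the cathode; Co²⁺/Co (E° = -0.24 V) is the anode, so E°cell = +0.24 V.
Balancing electrons gives n = 2 (lcm of 2 and 2).
ΔG° = −nFE° = −(2)(96485)(+0.24) = -46,313 J = -46.3 kJ/mol.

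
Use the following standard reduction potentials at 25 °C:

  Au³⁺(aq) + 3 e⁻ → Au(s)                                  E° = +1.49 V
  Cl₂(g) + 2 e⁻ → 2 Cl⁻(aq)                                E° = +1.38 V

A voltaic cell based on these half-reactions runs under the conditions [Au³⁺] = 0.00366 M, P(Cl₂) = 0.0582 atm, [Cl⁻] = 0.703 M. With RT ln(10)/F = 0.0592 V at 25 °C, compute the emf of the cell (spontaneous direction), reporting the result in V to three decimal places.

+0.089 V

Au³⁺/Au is the cathode (higher E°), Cl₂/Cl⁻ the anode: E°cell = +1.49 − (+1.38) = +0.11 V, n = 6.
Overall: 2 Au³⁺(aq) + 6 Cl⁻(aq) → 2 Au(s) + 3 Cl₂(g)
Q = P(Cl₂)^3 / ([Au³⁺]^2·[Cl⁻]^6); log Q = 2.086.
E = E° − (0.0592/n) log Q = +0.11 − (0.0592/6)(2.086) = +0.089 V.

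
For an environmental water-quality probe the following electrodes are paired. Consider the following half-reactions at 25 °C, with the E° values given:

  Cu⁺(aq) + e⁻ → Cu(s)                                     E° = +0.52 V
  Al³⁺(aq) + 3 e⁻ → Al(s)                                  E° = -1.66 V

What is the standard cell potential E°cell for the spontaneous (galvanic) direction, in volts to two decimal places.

The Cu⁺/Cu couple has the higher reduction potential, so it is the cathode; Al³⁺/Al is oxidised at the anode.
E°cell = E°(cathode) − E°(anode) = (+0.52) − (-1.66) = +2.18 V.

+2.18 V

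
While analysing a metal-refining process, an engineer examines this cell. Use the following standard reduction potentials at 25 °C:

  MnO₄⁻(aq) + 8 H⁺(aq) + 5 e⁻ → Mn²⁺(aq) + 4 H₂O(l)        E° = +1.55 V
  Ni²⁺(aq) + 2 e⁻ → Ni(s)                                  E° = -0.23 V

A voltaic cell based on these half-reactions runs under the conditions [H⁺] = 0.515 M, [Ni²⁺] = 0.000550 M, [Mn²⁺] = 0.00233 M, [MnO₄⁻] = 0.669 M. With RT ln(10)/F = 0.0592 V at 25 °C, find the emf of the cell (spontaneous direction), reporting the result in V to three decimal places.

MnO₄⁻/Mn²⁺ is the cathode (higher E°), Ni²⁺/Ni the anode: E°cell = +1.55 − (-0.23) = +1.78 V, n = 10.
Overall: 2 MnO₄⁻(aq) + 16 H⁺(aq) + 5 Ni(s) → 2 Mn²⁺(aq) + 8 H₂O(l) + 5 Ni²⁺(aq)
Q = [Mn²⁺]^2·[Ni²⁺]^5 / ([MnO₄⁻]^2·[H⁺]^16); log Q = -16.603.
E = E° − (0.0592/n) log Q = +1.78 − (0.0592/10)(-16.603) = +1.878 V.

+1.878 V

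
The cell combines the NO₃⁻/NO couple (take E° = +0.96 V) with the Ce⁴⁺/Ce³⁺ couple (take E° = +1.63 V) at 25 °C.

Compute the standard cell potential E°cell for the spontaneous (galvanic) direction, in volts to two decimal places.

The Ce⁴⁺/Ce³⁺ couple has the higher reduction potential, so it is the cathode; NO₃⁻/NO is oxidised at the anode.
E°cell = E°(cathode) − E°(anode) = (+1.63) − (+0.96) = +0.67 V.

+0.67 V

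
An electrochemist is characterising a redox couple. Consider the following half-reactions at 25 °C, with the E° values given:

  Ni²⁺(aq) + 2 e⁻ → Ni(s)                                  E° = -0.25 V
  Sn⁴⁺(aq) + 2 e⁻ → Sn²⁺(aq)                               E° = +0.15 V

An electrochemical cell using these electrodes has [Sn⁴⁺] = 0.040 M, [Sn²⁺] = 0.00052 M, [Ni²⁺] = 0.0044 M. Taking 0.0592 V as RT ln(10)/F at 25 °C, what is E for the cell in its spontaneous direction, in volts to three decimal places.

Sn⁴⁺/Sn²⁺ is the cathode (higher E°), Ni²⁺/Ni the anode: E°cell = +0.15 − (-0.25) = +0.40 V, n = 2.
Overall: Sn⁴⁺(aq) + Ni(s) → Sn²⁺(aq) + Ni²⁺(aq)
Q = [Sn²⁺]·[Ni²⁺] / ([Sn⁴⁺]); log Q = -4.243.
E = E° − (0.0592/n) log Q = +0.40 − (0.0592/2)(-4.243) = +0.526 V.

+0.526 V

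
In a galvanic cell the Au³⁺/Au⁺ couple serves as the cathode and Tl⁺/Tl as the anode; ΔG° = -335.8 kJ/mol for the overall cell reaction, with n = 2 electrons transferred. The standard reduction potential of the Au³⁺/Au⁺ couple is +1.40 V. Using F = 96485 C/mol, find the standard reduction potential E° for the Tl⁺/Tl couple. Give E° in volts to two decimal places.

E°cell = −ΔG°/(nF) = −(-335.8×10³)/((2)(96485)) = +1.740 V.
Since Au³⁺/Au⁺ is the cathode and Tl⁺/Tl the anode, E°cell = E°(Au³⁺/Au⁺) − E°(Tl⁺/Tl).
So E°(Tl⁺/Tl) = E°(Au³⁺/Au⁺) − E°cell = (+1.40) − (+1.740) = -0.34 V.

-0.34 V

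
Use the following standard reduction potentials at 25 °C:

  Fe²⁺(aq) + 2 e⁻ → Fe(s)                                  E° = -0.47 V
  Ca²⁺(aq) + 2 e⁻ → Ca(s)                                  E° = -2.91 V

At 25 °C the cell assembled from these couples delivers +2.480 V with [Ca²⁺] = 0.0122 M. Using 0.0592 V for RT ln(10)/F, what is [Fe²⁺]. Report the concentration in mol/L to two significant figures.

0.27 M

Fe²⁺/Fe is the cathode, Ca²⁺/Ca the anode: E°cell = +2.44 V, n = 2.
Overall reaction: Fe²⁺(aq) + Ca(s) → Fe(s) + Ca²⁺(aq); Q = [Ca²⁺]^1/[Fe²⁺]^1.
From E = E° − (0.0592/n) log Q: log Q = (E° − E)·n/0.0592 = (+2.44 − (+2.480))·2/0.0592 = -1.3514.
So 1·log[Fe²⁺] = 1·log(0.0122) − log Q = -1.9136 − (-1.3514) = -0.5622; [Fe²⁺] = 10^(-0.5622) ≈ 0.27 M.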